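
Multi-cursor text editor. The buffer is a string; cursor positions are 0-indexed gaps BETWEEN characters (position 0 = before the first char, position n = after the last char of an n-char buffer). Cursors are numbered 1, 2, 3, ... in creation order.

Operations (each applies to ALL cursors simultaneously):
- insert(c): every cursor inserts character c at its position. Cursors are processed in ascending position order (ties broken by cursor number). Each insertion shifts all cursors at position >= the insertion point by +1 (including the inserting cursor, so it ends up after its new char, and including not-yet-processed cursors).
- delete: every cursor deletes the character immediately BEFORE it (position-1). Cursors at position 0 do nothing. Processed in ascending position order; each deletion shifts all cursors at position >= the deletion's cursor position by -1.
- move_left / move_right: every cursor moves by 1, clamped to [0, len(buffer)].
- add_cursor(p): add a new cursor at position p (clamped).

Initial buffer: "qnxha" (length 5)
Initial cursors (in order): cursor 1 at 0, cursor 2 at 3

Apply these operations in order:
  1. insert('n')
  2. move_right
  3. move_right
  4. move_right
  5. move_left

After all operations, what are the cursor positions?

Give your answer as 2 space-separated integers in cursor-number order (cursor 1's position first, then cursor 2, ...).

Answer: 3 6

Derivation:
After op 1 (insert('n')): buffer="nqnxnha" (len 7), cursors c1@1 c2@5, authorship 1...2..
After op 2 (move_right): buffer="nqnxnha" (len 7), cursors c1@2 c2@6, authorship 1...2..
After op 3 (move_right): buffer="nqnxnha" (len 7), cursors c1@3 c2@7, authorship 1...2..
After op 4 (move_right): buffer="nqnxnha" (len 7), cursors c1@4 c2@7, authorship 1...2..
After op 5 (move_left): buffer="nqnxnha" (len 7), cursors c1@3 c2@6, authorship 1...2..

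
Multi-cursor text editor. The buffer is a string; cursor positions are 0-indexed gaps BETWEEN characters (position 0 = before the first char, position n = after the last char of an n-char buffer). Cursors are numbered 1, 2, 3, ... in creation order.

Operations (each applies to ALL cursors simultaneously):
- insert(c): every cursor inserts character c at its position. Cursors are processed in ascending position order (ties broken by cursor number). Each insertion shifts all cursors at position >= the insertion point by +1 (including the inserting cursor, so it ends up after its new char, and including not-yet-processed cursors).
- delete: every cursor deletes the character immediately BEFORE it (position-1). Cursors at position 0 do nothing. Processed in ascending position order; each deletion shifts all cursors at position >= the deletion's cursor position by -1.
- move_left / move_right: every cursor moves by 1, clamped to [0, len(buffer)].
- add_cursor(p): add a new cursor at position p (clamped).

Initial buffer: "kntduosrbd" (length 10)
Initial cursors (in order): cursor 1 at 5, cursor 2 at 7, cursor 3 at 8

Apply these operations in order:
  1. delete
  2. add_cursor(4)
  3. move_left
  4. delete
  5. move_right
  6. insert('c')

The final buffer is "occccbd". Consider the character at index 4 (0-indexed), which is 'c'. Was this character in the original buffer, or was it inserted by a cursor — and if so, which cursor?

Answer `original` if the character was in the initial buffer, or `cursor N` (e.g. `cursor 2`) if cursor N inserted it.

After op 1 (delete): buffer="kntdobd" (len 7), cursors c1@4 c2@5 c3@5, authorship .......
After op 2 (add_cursor(4)): buffer="kntdobd" (len 7), cursors c1@4 c4@4 c2@5 c3@5, authorship .......
After op 3 (move_left): buffer="kntdobd" (len 7), cursors c1@3 c4@3 c2@4 c3@4, authorship .......
After op 4 (delete): buffer="obd" (len 3), cursors c1@0 c2@0 c3@0 c4@0, authorship ...
After op 5 (move_right): buffer="obd" (len 3), cursors c1@1 c2@1 c3@1 c4@1, authorship ...
After op 6 (insert('c')): buffer="occccbd" (len 7), cursors c1@5 c2@5 c3@5 c4@5, authorship .1234..
Authorship (.=original, N=cursor N): . 1 2 3 4 . .
Index 4: author = 4

Answer: cursor 4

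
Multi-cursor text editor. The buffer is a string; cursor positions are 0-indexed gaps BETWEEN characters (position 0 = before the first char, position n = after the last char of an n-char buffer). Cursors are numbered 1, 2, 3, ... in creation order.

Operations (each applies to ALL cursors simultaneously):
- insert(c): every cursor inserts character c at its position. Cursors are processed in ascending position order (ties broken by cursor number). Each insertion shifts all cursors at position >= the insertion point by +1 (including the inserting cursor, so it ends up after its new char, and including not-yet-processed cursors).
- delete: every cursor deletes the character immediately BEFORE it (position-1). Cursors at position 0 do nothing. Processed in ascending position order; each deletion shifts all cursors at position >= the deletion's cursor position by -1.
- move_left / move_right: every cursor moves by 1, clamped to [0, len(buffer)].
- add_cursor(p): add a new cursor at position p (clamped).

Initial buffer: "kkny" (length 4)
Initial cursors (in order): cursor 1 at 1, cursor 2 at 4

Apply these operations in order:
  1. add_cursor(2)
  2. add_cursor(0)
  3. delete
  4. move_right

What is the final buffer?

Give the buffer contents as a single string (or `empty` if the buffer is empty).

Answer: n

Derivation:
After op 1 (add_cursor(2)): buffer="kkny" (len 4), cursors c1@1 c3@2 c2@4, authorship ....
After op 2 (add_cursor(0)): buffer="kkny" (len 4), cursors c4@0 c1@1 c3@2 c2@4, authorship ....
After op 3 (delete): buffer="n" (len 1), cursors c1@0 c3@0 c4@0 c2@1, authorship .
After op 4 (move_right): buffer="n" (len 1), cursors c1@1 c2@1 c3@1 c4@1, authorship .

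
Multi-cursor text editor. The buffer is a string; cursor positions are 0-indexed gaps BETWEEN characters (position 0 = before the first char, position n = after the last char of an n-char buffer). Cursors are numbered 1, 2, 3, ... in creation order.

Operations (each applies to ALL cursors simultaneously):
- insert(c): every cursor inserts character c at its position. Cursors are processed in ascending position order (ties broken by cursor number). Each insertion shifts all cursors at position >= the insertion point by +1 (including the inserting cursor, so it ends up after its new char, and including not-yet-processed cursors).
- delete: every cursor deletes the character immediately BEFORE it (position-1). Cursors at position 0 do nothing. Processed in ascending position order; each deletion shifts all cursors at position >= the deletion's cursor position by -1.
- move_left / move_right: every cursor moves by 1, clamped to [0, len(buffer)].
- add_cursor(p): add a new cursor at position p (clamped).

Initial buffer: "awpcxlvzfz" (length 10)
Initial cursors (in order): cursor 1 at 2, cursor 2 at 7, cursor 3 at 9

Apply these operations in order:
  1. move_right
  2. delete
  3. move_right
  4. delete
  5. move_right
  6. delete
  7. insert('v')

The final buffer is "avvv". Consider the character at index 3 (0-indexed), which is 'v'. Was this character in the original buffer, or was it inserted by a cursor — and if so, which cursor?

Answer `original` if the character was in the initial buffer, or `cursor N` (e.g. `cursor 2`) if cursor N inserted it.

Answer: cursor 3

Derivation:
After op 1 (move_right): buffer="awpcxlvzfz" (len 10), cursors c1@3 c2@8 c3@10, authorship ..........
After op 2 (delete): buffer="awcxlvf" (len 7), cursors c1@2 c2@6 c3@7, authorship .......
After op 3 (move_right): buffer="awcxlvf" (len 7), cursors c1@3 c2@7 c3@7, authorship .......
After op 4 (delete): buffer="awxl" (len 4), cursors c1@2 c2@4 c3@4, authorship ....
After op 5 (move_right): buffer="awxl" (len 4), cursors c1@3 c2@4 c3@4, authorship ....
After op 6 (delete): buffer="a" (len 1), cursors c1@1 c2@1 c3@1, authorship .
After op 7 (insert('v')): buffer="avvv" (len 4), cursors c1@4 c2@4 c3@4, authorship .123
Authorship (.=original, N=cursor N): . 1 2 3
Index 3: author = 3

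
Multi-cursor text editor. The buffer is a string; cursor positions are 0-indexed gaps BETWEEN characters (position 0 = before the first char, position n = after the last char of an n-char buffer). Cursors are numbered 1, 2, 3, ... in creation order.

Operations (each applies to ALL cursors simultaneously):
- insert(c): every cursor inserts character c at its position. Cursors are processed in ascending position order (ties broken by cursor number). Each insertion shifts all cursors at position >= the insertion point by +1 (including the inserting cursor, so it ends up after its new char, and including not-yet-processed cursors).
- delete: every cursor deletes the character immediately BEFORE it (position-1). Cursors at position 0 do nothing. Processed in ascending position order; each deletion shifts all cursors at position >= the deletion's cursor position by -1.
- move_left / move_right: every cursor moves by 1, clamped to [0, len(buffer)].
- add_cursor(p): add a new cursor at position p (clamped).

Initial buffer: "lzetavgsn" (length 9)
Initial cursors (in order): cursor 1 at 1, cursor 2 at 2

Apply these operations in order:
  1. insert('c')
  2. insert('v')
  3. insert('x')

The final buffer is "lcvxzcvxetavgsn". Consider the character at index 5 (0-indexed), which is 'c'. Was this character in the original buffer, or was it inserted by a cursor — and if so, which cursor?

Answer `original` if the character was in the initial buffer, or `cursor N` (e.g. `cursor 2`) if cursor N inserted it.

After op 1 (insert('c')): buffer="lczcetavgsn" (len 11), cursors c1@2 c2@4, authorship .1.2.......
After op 2 (insert('v')): buffer="lcvzcvetavgsn" (len 13), cursors c1@3 c2@6, authorship .11.22.......
After op 3 (insert('x')): buffer="lcvxzcvxetavgsn" (len 15), cursors c1@4 c2@8, authorship .111.222.......
Authorship (.=original, N=cursor N): . 1 1 1 . 2 2 2 . . . . . . .
Index 5: author = 2

Answer: cursor 2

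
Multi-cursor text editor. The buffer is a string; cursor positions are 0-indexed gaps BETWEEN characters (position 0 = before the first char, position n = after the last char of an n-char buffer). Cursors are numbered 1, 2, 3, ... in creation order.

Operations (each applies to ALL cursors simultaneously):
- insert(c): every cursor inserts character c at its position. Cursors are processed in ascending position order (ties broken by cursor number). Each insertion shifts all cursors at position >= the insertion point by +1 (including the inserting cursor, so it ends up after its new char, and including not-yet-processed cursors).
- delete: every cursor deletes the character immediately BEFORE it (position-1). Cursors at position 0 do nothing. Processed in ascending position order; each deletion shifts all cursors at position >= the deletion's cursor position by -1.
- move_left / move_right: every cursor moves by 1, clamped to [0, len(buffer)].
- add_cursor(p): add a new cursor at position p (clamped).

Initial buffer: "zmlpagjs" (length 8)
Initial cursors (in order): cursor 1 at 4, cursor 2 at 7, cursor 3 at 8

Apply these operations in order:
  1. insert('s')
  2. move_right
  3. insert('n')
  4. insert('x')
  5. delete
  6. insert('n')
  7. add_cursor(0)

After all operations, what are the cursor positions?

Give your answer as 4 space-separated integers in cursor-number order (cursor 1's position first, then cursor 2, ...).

Answer: 8 14 17 0

Derivation:
After op 1 (insert('s')): buffer="zmlpsagjsss" (len 11), cursors c1@5 c2@9 c3@11, authorship ....1...2.3
After op 2 (move_right): buffer="zmlpsagjsss" (len 11), cursors c1@6 c2@10 c3@11, authorship ....1...2.3
After op 3 (insert('n')): buffer="zmlpsangjssnsn" (len 14), cursors c1@7 c2@12 c3@14, authorship ....1.1..2.233
After op 4 (insert('x')): buffer="zmlpsanxgjssnxsnx" (len 17), cursors c1@8 c2@14 c3@17, authorship ....1.11..2.22333
After op 5 (delete): buffer="zmlpsangjssnsn" (len 14), cursors c1@7 c2@12 c3@14, authorship ....1.1..2.233
After op 6 (insert('n')): buffer="zmlpsanngjssnnsnn" (len 17), cursors c1@8 c2@14 c3@17, authorship ....1.11..2.22333
After op 7 (add_cursor(0)): buffer="zmlpsanngjssnnsnn" (len 17), cursors c4@0 c1@8 c2@14 c3@17, authorship ....1.11..2.22333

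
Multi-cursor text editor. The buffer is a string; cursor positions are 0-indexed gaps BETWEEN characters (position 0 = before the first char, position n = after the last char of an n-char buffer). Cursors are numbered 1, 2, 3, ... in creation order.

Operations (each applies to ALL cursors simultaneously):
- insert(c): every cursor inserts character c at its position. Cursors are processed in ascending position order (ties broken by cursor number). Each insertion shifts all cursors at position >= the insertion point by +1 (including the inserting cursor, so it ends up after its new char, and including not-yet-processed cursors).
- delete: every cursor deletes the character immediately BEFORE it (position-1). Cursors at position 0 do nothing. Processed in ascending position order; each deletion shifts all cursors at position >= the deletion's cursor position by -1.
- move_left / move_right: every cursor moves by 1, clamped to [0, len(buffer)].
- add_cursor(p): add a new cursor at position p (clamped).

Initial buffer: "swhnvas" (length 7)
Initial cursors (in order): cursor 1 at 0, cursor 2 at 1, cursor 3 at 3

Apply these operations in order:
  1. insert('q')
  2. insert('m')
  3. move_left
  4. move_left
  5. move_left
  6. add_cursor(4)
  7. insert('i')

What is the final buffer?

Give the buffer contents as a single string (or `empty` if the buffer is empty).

Answer: iqmisqimwihqmnvas

Derivation:
After op 1 (insert('q')): buffer="qsqwhqnvas" (len 10), cursors c1@1 c2@3 c3@6, authorship 1.2..3....
After op 2 (insert('m')): buffer="qmsqmwhqmnvas" (len 13), cursors c1@2 c2@5 c3@9, authorship 11.22..33....
After op 3 (move_left): buffer="qmsqmwhqmnvas" (len 13), cursors c1@1 c2@4 c3@8, authorship 11.22..33....
After op 4 (move_left): buffer="qmsqmwhqmnvas" (len 13), cursors c1@0 c2@3 c3@7, authorship 11.22..33....
After op 5 (move_left): buffer="qmsqmwhqmnvas" (len 13), cursors c1@0 c2@2 c3@6, authorship 11.22..33....
After op 6 (add_cursor(4)): buffer="qmsqmwhqmnvas" (len 13), cursors c1@0 c2@2 c4@4 c3@6, authorship 11.22..33....
After op 7 (insert('i')): buffer="iqmisqimwihqmnvas" (len 17), cursors c1@1 c2@4 c4@7 c3@10, authorship 1112.242.3.33....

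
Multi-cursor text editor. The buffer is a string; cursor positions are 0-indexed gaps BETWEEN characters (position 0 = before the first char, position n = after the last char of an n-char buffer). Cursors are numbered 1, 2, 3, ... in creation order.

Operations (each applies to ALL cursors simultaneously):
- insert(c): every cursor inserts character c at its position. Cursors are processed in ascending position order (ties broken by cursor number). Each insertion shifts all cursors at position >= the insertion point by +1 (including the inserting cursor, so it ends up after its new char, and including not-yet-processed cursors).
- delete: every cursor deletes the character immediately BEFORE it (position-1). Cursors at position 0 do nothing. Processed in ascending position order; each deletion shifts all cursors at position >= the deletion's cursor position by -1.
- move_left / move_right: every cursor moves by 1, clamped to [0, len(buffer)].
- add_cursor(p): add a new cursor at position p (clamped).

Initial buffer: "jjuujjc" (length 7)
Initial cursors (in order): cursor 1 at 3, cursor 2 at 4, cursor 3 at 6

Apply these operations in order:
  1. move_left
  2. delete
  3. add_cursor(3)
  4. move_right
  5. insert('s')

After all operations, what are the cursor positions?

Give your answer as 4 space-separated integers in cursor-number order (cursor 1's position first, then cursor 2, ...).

After op 1 (move_left): buffer="jjuujjc" (len 7), cursors c1@2 c2@3 c3@5, authorship .......
After op 2 (delete): buffer="jujc" (len 4), cursors c1@1 c2@1 c3@2, authorship ....
After op 3 (add_cursor(3)): buffer="jujc" (len 4), cursors c1@1 c2@1 c3@2 c4@3, authorship ....
After op 4 (move_right): buffer="jujc" (len 4), cursors c1@2 c2@2 c3@3 c4@4, authorship ....
After op 5 (insert('s')): buffer="jussjscs" (len 8), cursors c1@4 c2@4 c3@6 c4@8, authorship ..12.3.4

Answer: 4 4 6 8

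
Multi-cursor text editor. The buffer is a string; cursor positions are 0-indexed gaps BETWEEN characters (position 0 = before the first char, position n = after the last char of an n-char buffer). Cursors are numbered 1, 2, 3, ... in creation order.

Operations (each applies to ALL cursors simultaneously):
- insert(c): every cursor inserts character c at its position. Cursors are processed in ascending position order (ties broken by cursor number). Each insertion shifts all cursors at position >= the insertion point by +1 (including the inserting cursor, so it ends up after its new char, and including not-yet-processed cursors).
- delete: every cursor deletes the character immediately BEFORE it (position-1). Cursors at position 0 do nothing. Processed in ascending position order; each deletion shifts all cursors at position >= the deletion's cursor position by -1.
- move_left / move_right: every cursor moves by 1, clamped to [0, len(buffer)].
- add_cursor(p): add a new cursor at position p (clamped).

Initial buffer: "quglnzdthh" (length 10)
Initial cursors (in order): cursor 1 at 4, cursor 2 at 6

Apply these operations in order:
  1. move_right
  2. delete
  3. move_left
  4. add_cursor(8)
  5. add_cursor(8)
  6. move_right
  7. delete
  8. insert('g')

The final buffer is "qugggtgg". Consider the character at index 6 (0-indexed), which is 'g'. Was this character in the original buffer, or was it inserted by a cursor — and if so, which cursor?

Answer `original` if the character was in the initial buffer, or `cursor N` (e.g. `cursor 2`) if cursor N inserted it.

Answer: cursor 3

Derivation:
After op 1 (move_right): buffer="quglnzdthh" (len 10), cursors c1@5 c2@7, authorship ..........
After op 2 (delete): buffer="quglzthh" (len 8), cursors c1@4 c2@5, authorship ........
After op 3 (move_left): buffer="quglzthh" (len 8), cursors c1@3 c2@4, authorship ........
After op 4 (add_cursor(8)): buffer="quglzthh" (len 8), cursors c1@3 c2@4 c3@8, authorship ........
After op 5 (add_cursor(8)): buffer="quglzthh" (len 8), cursors c1@3 c2@4 c3@8 c4@8, authorship ........
After op 6 (move_right): buffer="quglzthh" (len 8), cursors c1@4 c2@5 c3@8 c4@8, authorship ........
After op 7 (delete): buffer="qugt" (len 4), cursors c1@3 c2@3 c3@4 c4@4, authorship ....
After op 8 (insert('g')): buffer="qugggtgg" (len 8), cursors c1@5 c2@5 c3@8 c4@8, authorship ...12.34
Authorship (.=original, N=cursor N): . . . 1 2 . 3 4
Index 6: author = 3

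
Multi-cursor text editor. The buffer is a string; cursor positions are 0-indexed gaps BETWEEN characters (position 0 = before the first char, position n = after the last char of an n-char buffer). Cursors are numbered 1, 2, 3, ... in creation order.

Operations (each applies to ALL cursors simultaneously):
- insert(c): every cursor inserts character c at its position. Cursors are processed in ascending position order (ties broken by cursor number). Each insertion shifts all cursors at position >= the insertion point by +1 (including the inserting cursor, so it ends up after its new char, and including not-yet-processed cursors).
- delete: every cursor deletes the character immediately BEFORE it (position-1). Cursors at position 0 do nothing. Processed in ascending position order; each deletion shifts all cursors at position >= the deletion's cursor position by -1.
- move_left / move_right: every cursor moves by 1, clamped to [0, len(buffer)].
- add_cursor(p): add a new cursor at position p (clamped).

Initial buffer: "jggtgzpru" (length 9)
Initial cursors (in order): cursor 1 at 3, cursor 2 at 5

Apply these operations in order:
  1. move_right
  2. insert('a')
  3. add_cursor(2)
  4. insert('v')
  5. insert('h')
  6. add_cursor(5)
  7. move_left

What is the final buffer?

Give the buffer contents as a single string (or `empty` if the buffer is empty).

Answer: jgvhgtavhgzavhpru

Derivation:
After op 1 (move_right): buffer="jggtgzpru" (len 9), cursors c1@4 c2@6, authorship .........
After op 2 (insert('a')): buffer="jggtagzapru" (len 11), cursors c1@5 c2@8, authorship ....1..2...
After op 3 (add_cursor(2)): buffer="jggtagzapru" (len 11), cursors c3@2 c1@5 c2@8, authorship ....1..2...
After op 4 (insert('v')): buffer="jgvgtavgzavpru" (len 14), cursors c3@3 c1@7 c2@11, authorship ..3..11..22...
After op 5 (insert('h')): buffer="jgvhgtavhgzavhpru" (len 17), cursors c3@4 c1@9 c2@14, authorship ..33..111..222...
After op 6 (add_cursor(5)): buffer="jgvhgtavhgzavhpru" (len 17), cursors c3@4 c4@5 c1@9 c2@14, authorship ..33..111..222...
After op 7 (move_left): buffer="jgvhgtavhgzavhpru" (len 17), cursors c3@3 c4@4 c1@8 c2@13, authorship ..33..111..222...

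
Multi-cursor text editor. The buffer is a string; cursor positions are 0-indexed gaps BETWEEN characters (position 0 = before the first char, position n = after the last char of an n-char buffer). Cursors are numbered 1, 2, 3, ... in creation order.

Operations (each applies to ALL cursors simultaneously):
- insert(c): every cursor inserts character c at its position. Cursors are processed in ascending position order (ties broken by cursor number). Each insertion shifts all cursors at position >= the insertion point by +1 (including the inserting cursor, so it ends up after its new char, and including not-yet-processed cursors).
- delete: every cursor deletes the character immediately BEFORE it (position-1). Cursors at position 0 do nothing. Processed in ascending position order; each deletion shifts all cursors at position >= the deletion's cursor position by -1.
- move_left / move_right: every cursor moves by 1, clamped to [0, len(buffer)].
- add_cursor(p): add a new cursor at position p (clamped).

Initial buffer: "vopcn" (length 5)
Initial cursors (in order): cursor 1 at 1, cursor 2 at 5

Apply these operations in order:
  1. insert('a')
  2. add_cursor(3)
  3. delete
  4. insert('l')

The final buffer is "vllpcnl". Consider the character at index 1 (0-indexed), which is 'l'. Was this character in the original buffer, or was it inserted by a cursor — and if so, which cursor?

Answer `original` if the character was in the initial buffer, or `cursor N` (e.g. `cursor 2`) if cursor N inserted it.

Answer: cursor 1

Derivation:
After op 1 (insert('a')): buffer="vaopcna" (len 7), cursors c1@2 c2@7, authorship .1....2
After op 2 (add_cursor(3)): buffer="vaopcna" (len 7), cursors c1@2 c3@3 c2@7, authorship .1....2
After op 3 (delete): buffer="vpcn" (len 4), cursors c1@1 c3@1 c2@4, authorship ....
After op 4 (insert('l')): buffer="vllpcnl" (len 7), cursors c1@3 c3@3 c2@7, authorship .13...2
Authorship (.=original, N=cursor N): . 1 3 . . . 2
Index 1: author = 1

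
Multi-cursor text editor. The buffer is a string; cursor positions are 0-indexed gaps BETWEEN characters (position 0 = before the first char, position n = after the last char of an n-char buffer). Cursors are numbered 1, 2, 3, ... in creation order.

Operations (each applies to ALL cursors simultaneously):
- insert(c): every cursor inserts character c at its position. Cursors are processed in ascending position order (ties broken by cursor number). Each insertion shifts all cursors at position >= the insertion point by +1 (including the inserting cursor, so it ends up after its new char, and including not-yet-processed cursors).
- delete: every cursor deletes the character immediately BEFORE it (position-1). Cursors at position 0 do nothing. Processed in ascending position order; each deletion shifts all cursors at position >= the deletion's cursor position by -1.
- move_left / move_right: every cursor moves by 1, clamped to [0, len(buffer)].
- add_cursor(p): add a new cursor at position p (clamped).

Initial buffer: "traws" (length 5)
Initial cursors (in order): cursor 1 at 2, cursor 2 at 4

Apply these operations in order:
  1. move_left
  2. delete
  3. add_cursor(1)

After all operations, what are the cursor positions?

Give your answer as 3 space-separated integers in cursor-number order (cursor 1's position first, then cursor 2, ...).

Answer: 0 1 1

Derivation:
After op 1 (move_left): buffer="traws" (len 5), cursors c1@1 c2@3, authorship .....
After op 2 (delete): buffer="rws" (len 3), cursors c1@0 c2@1, authorship ...
After op 3 (add_cursor(1)): buffer="rws" (len 3), cursors c1@0 c2@1 c3@1, authorship ...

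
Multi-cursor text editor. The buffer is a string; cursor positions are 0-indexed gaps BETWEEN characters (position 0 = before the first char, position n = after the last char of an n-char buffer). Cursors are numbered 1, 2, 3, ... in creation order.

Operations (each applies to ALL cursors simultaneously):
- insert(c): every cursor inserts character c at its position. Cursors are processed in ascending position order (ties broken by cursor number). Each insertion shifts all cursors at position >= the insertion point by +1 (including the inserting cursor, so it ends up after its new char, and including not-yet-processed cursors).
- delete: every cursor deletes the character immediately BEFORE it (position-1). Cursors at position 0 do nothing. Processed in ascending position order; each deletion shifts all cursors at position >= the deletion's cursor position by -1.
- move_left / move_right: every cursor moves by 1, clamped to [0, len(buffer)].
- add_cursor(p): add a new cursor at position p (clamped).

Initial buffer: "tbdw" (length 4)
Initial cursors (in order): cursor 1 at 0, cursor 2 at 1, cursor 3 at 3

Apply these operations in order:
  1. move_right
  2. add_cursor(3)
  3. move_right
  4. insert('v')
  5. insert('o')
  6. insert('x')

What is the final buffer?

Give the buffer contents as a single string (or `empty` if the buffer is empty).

After op 1 (move_right): buffer="tbdw" (len 4), cursors c1@1 c2@2 c3@4, authorship ....
After op 2 (add_cursor(3)): buffer="tbdw" (len 4), cursors c1@1 c2@2 c4@3 c3@4, authorship ....
After op 3 (move_right): buffer="tbdw" (len 4), cursors c1@2 c2@3 c3@4 c4@4, authorship ....
After op 4 (insert('v')): buffer="tbvdvwvv" (len 8), cursors c1@3 c2@5 c3@8 c4@8, authorship ..1.2.34
After op 5 (insert('o')): buffer="tbvodvowvvoo" (len 12), cursors c1@4 c2@7 c3@12 c4@12, authorship ..11.22.3434
After op 6 (insert('x')): buffer="tbvoxdvoxwvvooxx" (len 16), cursors c1@5 c2@9 c3@16 c4@16, authorship ..111.222.343434

Answer: tbvoxdvoxwvvooxx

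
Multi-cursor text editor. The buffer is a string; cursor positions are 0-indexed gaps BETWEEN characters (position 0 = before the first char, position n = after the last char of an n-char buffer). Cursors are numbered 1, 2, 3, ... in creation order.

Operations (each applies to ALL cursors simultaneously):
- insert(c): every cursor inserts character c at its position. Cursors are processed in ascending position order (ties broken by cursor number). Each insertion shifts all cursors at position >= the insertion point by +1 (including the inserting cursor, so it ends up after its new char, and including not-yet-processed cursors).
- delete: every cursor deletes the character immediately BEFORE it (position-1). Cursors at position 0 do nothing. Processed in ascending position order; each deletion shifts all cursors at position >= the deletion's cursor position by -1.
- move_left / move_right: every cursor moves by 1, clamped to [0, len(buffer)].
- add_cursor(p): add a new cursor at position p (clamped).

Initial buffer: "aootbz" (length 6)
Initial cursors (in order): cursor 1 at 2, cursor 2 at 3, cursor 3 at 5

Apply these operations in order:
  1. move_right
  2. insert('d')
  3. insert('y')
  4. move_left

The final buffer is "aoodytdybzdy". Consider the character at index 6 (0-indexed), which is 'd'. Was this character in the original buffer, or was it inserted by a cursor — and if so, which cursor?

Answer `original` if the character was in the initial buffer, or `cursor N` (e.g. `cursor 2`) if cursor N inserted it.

Answer: cursor 2

Derivation:
After op 1 (move_right): buffer="aootbz" (len 6), cursors c1@3 c2@4 c3@6, authorship ......
After op 2 (insert('d')): buffer="aoodtdbzd" (len 9), cursors c1@4 c2@6 c3@9, authorship ...1.2..3
After op 3 (insert('y')): buffer="aoodytdybzdy" (len 12), cursors c1@5 c2@8 c3@12, authorship ...11.22..33
After op 4 (move_left): buffer="aoodytdybzdy" (len 12), cursors c1@4 c2@7 c3@11, authorship ...11.22..33
Authorship (.=original, N=cursor N): . . . 1 1 . 2 2 . . 3 3
Index 6: author = 2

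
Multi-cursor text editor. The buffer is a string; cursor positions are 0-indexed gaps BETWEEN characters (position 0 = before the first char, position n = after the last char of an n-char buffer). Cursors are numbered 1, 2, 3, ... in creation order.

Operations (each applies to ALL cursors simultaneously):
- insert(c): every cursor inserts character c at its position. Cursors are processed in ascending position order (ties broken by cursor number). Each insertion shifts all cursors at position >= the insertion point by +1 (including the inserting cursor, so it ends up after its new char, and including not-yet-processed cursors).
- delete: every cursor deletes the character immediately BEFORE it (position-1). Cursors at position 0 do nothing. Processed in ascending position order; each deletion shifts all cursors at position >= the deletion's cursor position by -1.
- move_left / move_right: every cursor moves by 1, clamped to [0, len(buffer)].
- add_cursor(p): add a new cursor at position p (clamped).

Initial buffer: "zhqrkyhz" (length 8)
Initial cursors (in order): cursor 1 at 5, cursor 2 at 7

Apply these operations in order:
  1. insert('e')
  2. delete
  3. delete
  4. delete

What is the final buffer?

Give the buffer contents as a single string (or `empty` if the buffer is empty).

After op 1 (insert('e')): buffer="zhqrkeyhez" (len 10), cursors c1@6 c2@9, authorship .....1..2.
After op 2 (delete): buffer="zhqrkyhz" (len 8), cursors c1@5 c2@7, authorship ........
After op 3 (delete): buffer="zhqryz" (len 6), cursors c1@4 c2@5, authorship ......
After op 4 (delete): buffer="zhqz" (len 4), cursors c1@3 c2@3, authorship ....

Answer: zhqz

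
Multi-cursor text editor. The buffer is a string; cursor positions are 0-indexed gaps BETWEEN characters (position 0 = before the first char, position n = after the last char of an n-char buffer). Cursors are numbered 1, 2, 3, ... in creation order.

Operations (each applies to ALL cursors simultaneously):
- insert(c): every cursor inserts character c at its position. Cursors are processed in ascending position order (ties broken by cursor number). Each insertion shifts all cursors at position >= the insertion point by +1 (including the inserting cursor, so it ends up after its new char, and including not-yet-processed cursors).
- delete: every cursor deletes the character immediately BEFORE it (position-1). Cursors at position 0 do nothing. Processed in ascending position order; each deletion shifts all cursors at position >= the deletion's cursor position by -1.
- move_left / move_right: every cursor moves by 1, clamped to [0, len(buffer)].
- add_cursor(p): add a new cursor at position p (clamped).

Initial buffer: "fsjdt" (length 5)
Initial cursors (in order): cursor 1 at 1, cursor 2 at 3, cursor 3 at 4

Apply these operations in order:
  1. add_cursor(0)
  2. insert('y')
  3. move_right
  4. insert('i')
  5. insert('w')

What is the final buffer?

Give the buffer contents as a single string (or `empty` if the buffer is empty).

After op 1 (add_cursor(0)): buffer="fsjdt" (len 5), cursors c4@0 c1@1 c2@3 c3@4, authorship .....
After op 2 (insert('y')): buffer="yfysjydyt" (len 9), cursors c4@1 c1@3 c2@6 c3@8, authorship 4.1..2.3.
After op 3 (move_right): buffer="yfysjydyt" (len 9), cursors c4@2 c1@4 c2@7 c3@9, authorship 4.1..2.3.
After op 4 (insert('i')): buffer="yfiysijydiyti" (len 13), cursors c4@3 c1@6 c2@10 c3@13, authorship 4.41.1.2.23.3
After op 5 (insert('w')): buffer="yfiwysiwjydiwytiw" (len 17), cursors c4@4 c1@8 c2@13 c3@17, authorship 4.441.11.2.223.33

Answer: yfiwysiwjydiwytiw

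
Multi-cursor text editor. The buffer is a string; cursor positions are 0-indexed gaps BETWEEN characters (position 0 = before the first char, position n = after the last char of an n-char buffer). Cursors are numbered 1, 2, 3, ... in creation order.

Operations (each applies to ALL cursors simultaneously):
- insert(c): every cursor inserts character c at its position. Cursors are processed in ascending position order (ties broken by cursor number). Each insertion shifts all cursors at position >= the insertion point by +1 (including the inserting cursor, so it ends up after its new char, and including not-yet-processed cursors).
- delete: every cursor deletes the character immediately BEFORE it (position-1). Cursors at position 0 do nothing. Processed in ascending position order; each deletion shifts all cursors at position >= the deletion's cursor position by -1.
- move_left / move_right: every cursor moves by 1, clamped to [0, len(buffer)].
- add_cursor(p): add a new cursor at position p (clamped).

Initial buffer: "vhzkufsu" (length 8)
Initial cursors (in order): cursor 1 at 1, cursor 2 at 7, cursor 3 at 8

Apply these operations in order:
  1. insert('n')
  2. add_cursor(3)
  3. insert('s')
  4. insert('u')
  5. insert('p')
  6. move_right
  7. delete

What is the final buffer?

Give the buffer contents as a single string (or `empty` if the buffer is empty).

After op 1 (insert('n')): buffer="vnhzkufsnun" (len 11), cursors c1@2 c2@9 c3@11, authorship .1......2.3
After op 2 (add_cursor(3)): buffer="vnhzkufsnun" (len 11), cursors c1@2 c4@3 c2@9 c3@11, authorship .1......2.3
After op 3 (insert('s')): buffer="vnshszkufsnsuns" (len 15), cursors c1@3 c4@5 c2@12 c3@15, authorship .11.4.....22.33
After op 4 (insert('u')): buffer="vnsuhsuzkufsnsuunsu" (len 19), cursors c1@4 c4@7 c2@15 c3@19, authorship .111.44.....222.333
After op 5 (insert('p')): buffer="vnsuphsupzkufsnsupunsup" (len 23), cursors c1@5 c4@9 c2@18 c3@23, authorship .1111.444.....2222.3333
After op 6 (move_right): buffer="vnsuphsupzkufsnsupunsup" (len 23), cursors c1@6 c4@10 c2@19 c3@23, authorship .1111.444.....2222.3333
After op 7 (delete): buffer="vnsupsupkufsnsupnsu" (len 19), cursors c1@5 c4@8 c2@16 c3@19, authorship .1111444....2222333

Answer: vnsupsupkufsnsupnsu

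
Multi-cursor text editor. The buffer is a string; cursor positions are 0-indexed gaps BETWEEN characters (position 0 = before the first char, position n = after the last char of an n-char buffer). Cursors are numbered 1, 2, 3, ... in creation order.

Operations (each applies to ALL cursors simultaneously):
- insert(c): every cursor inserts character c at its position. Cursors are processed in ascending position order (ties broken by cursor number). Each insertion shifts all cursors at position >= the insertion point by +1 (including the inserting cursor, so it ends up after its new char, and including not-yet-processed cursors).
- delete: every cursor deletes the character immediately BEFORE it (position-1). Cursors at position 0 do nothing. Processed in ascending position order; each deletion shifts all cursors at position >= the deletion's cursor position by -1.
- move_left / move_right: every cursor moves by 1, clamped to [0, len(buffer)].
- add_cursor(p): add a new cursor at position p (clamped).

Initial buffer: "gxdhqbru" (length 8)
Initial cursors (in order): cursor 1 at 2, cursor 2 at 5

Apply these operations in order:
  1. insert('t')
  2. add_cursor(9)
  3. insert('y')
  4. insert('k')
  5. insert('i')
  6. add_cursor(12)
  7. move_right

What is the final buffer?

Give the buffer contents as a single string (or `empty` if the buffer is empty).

Answer: gxtykidhqtykibrykiu

Derivation:
After op 1 (insert('t')): buffer="gxtdhqtbru" (len 10), cursors c1@3 c2@7, authorship ..1...2...
After op 2 (add_cursor(9)): buffer="gxtdhqtbru" (len 10), cursors c1@3 c2@7 c3@9, authorship ..1...2...
After op 3 (insert('y')): buffer="gxtydhqtybryu" (len 13), cursors c1@4 c2@9 c3@12, authorship ..11...22..3.
After op 4 (insert('k')): buffer="gxtykdhqtykbryku" (len 16), cursors c1@5 c2@11 c3@15, authorship ..111...222..33.
After op 5 (insert('i')): buffer="gxtykidhqtykibrykiu" (len 19), cursors c1@6 c2@13 c3@18, authorship ..1111...2222..333.
After op 6 (add_cursor(12)): buffer="gxtykidhqtykibrykiu" (len 19), cursors c1@6 c4@12 c2@13 c3@18, authorship ..1111...2222..333.
After op 7 (move_right): buffer="gxtykidhqtykibrykiu" (len 19), cursors c1@7 c4@13 c2@14 c3@19, authorship ..1111...2222..333.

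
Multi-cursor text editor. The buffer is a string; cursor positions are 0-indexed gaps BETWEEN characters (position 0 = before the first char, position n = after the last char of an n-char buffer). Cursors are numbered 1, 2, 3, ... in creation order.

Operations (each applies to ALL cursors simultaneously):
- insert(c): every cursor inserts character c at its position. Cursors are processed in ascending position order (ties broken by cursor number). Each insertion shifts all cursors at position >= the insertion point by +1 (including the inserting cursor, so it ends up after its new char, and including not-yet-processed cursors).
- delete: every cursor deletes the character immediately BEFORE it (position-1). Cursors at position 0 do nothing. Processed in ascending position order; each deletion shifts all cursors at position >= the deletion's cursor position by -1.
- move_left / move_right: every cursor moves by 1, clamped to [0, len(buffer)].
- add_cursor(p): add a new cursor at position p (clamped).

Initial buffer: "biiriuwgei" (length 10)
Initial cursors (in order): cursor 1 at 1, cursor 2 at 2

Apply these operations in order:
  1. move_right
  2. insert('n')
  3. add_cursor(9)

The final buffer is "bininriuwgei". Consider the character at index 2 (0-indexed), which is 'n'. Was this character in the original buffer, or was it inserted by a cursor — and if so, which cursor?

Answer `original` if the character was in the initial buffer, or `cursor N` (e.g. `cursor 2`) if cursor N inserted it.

Answer: cursor 1

Derivation:
After op 1 (move_right): buffer="biiriuwgei" (len 10), cursors c1@2 c2@3, authorship ..........
After op 2 (insert('n')): buffer="bininriuwgei" (len 12), cursors c1@3 c2@5, authorship ..1.2.......
After op 3 (add_cursor(9)): buffer="bininriuwgei" (len 12), cursors c1@3 c2@5 c3@9, authorship ..1.2.......
Authorship (.=original, N=cursor N): . . 1 . 2 . . . . . . .
Index 2: author = 1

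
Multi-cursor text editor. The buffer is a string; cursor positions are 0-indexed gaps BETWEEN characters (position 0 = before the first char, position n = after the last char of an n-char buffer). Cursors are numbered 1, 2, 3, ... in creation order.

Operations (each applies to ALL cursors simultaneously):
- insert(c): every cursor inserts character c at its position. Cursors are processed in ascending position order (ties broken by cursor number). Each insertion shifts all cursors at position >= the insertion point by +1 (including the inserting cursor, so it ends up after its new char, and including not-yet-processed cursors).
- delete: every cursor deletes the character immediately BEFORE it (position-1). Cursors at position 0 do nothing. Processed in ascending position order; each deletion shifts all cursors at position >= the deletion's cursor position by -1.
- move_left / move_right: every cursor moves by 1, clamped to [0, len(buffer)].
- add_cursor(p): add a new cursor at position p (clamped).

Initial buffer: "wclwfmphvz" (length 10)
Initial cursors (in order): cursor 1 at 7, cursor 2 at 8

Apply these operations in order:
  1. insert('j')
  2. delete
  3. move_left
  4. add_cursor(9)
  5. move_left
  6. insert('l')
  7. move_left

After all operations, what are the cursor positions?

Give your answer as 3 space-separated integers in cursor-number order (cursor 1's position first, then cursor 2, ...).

After op 1 (insert('j')): buffer="wclwfmpjhjvz" (len 12), cursors c1@8 c2@10, authorship .......1.2..
After op 2 (delete): buffer="wclwfmphvz" (len 10), cursors c1@7 c2@8, authorship ..........
After op 3 (move_left): buffer="wclwfmphvz" (len 10), cursors c1@6 c2@7, authorship ..........
After op 4 (add_cursor(9)): buffer="wclwfmphvz" (len 10), cursors c1@6 c2@7 c3@9, authorship ..........
After op 5 (move_left): buffer="wclwfmphvz" (len 10), cursors c1@5 c2@6 c3@8, authorship ..........
After op 6 (insert('l')): buffer="wclwflmlphlvz" (len 13), cursors c1@6 c2@8 c3@11, authorship .....1.2..3..
After op 7 (move_left): buffer="wclwflmlphlvz" (len 13), cursors c1@5 c2@7 c3@10, authorship .....1.2..3..

Answer: 5 7 10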